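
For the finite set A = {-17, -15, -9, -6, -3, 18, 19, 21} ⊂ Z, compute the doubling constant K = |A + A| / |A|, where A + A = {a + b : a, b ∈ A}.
K = |A + A| / |A| = 31/8

Enumerate A + A = {a + b : a, b ∈ A}. With |A| = 8, there are |A|^2 = 64 ordered sum pairs; collecting distinct values, A + A = {-34, -32, -30, -26, -24, -23, -21, -20, -18, -15, -12, -9, -6, 1, 2, 3, 4, 6, 9, 10, 12, 13, 15, 16, 18, 36, 37, 38, 39, 40, 42}, so |A + A| = 31. Thus K = 31/8. For comparison, the minimum possible |A + A| over all 8-element sets is 2·8 − 1 = 15 (so min K = 15/8), attained only by arithmetic progressions.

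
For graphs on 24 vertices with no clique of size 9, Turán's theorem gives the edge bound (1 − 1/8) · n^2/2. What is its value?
Turán density bound = (7/8) · 24^2/2 = 252

Turán's theorem: ex(n, K_{r+1}) is achieved by the complete r-partite Turán graph T(n, r) with parts as balanced as possible, and is at most (1 − 1/r) · n^2/2. For r = 8, n = 24: the density bound is (7/8) · 576/2 = 252. Since 8 ∣ 24, the Turán graph T(24, 8) has parts of equal size 3, and its edge count e(T(24, 8)) = 252 attains the density bound exactly.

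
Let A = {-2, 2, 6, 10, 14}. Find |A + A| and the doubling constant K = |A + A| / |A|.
K = |A + A| / |A| = 9/5

Enumerate A + A = {a + b : a, b ∈ A}. With |A| = 5, there are |A|^2 = 25 ordered sum pairs; collecting distinct values, A + A = {-4, 0, 4, 8, 12, 16, 20, 24, 28}, so |A + A| = 9. Thus K = 9/5. Here |A + A| = 2|A| − 1 = 9, the minimum possible — so K = 9/5 is minimal, which holds iff A is an arithmetic progression.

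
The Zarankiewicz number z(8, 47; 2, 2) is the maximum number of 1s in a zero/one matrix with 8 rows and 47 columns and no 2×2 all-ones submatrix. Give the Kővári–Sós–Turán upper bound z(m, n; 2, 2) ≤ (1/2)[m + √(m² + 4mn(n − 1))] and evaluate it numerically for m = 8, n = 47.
z(8, 47; 2, 2) ≤ (1/2)[8 + √(8² + 4·8·47·46)] = (1/2)[8 + √69248] = 135.5751

Kővári–Sós–Turán: let r_1, ..., r_8 be the row sums and z = Σ r_i the total number of 1s. Each pair of columns can share at most one row with both entries 1 (else a 2×2 all-ones block appears), so Σ_i C(r_i, 2) ≤ C(47, 2) = 1081. By convexity Σ_i C(r_i, 2) ≥ 8·C(z/8, 2) = z(z − 8)/(2·8), giving z² − 8z − 8·47·46 ≤ 0 and hence z ≤ (1/2)[8 + √(64 + 4·17296)] = (1/2)[8 + √69248] ≈ (1/2)(8 + 263.1501) = 135.5751.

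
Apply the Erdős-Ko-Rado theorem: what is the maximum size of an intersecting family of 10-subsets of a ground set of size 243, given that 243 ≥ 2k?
max |F| = C(242, 9) = 6748380223931060

Erdős-Ko-Rado (1961): when n ≥ 2k, max |F| = C(n−1, k−1). The bound is attained by the star {A : i ∈ A} for any fixed i ∈ [n]. Here C(243−1, 10−1) = C(242, 9) = 6748380223931060.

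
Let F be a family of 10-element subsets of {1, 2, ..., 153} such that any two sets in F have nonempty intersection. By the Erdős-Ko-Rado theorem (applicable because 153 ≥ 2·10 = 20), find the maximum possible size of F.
max |F| = C(152, 9) = 93755645897200

Erdős-Ko-Rado (1961): when n ≥ 2k, max |F| = C(n−1, k−1). The bound is attained by the star {A : i ∈ A} for any fixed i ∈ [n]. Here C(153−1, 10−1) = C(152, 9) = 93755645897200.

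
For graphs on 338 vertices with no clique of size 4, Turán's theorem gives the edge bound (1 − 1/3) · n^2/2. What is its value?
Turán density bound = (2/3) · 338^2/2 = 114244/3 ≈ 38081.3333

Turán's theorem: ex(n, K_{r+1}) is achieved by the complete r-partite Turán graph T(n, r) with parts as balanced as possible, and is at most (1 − 1/r) · n^2/2. For r = 3, n = 338: the density bound is (2/3) · 114244/2 = 114244/3 ≈ 38081.3333. The integer-valued extremum is e(T(338, 3)) = 38081, which is strictly less than the density bound 114244/3 since 3 ∤ 338 (the parts of T(338, 3) cannot all be equal).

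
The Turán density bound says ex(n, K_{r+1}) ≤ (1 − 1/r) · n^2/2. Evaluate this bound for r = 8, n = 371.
Turán density bound = (7/8) · 371^2/2 = 963487/16 ≈ 60217.9375

Turán's theorem: ex(n, K_{r+1}) is achieved by the complete r-partite Turán graph T(n, r) with parts as balanced as possible, and is at most (1 − 1/r) · n^2/2. For r = 8, n = 371: the density bound is (7/8) · 137641/2 = 963487/16 ≈ 60217.9375. The integer-valued extremum is e(T(371, 8)) = 60217, which is strictly less than the density bound 963487/16 since 8 ∤ 371 (the parts of T(371, 8) cannot all be equal).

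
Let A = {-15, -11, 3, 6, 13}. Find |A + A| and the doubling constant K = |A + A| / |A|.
K = |A + A| / |A| = 15/5 = 3

Enumerate A + A = {a + b : a, b ∈ A}. With |A| = 5, there are |A|^2 = 25 ordered sum pairs; collecting distinct values, A + A = {-30, -26, -22, -12, -9, -8, -5, -2, 2, 6, 9, 12, 16, 19, 26}, so |A + A| = 15. Thus K = 15/5 = 3. For comparison, the minimum possible |A + A| over all 5-element sets is 2·5 − 1 = 9 (so min K = 9/5), attained only by arithmetic progressions.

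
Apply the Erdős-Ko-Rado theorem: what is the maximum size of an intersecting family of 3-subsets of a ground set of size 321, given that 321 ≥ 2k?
max |F| = C(320, 2) = 51040

Erdős-Ko-Rado (1961): when n ≥ 2k, max |F| = C(n−1, k−1). The bound is attained by the star {A : i ∈ A} for any fixed i ∈ [n]. Here C(321−1, 3−1) = C(320, 2) = 51040.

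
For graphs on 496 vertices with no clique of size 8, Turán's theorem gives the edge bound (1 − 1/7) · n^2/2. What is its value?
Turán density bound = (6/7) · 496^2/2 = 738048/7 ≈ 105435.4286

Turán's theorem: ex(n, K_{r+1}) is achieved by the complete r-partite Turán graph T(n, r) with parts as balanced as possible, and is at most (1 − 1/r) · n^2/2. For r = 7, n = 496: the density bound is (6/7) · 246016/2 = 738048/7 ≈ 105435.4286. The integer-valued extremum is e(T(496, 7)) = 105435, which is strictly less than the density bound 738048/7 since 7 ∤ 496 (the parts of T(496, 7) cannot all be equal).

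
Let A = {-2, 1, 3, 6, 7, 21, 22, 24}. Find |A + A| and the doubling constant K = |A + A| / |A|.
K = |A + A| / |A| = 31/8

Enumerate A + A = {a + b : a, b ∈ A}. With |A| = 8, there are |A|^2 = 64 ordered sum pairs; collecting distinct values, A + A = {-4, -1, 1, 2, 4, 5, 6, 7, 8, 9, 10, 12, 13, 14, 19, 20, 22, 23, 24, 25, 27, 28, 29, 30, 31, 42, 43, 44, 45, 46, 48}, so |A + A| = 31. Thus K = 31/8. For comparison, the minimum possible |A + A| over all 8-element sets is 2·8 − 1 = 15 (so min K = 15/8), attained only by arithmetic progressions.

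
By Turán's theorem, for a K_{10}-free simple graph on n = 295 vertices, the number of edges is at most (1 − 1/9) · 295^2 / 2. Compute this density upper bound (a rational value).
Turán density bound = (8/9) · 295^2/2 = 348100/9 ≈ 38677.7778

Turán's theorem: ex(n, K_{r+1}) is achieved by the complete r-partite Turán graph T(n, r) with parts as balanced as possible, and is at most (1 − 1/r) · n^2/2. For r = 9, n = 295: the density bound is (8/9) · 87025/2 = 348100/9 ≈ 38677.7778. The integer-valued extremum is e(T(295, 9)) = 38677, which is strictly less than the density bound 348100/9 since 9 ∤ 295 (the parts of T(295, 9) cannot all be equal).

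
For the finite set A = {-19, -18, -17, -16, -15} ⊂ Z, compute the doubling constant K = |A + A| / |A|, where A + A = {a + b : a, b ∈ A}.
K = |A + A| / |A| = 9/5

Enumerate A + A = {a + b : a, b ∈ A}. With |A| = 5, there are |A|^2 = 25 ordered sum pairs; collecting distinct values, A + A = {-38, -37, -36, -35, -34, -33, -32, -31, -30}, so |A + A| = 9. Thus K = 9/5. Here |A + A| = 2|A| − 1 = 9, the minimum possible — so K = 9/5 is minimal, which holds iff A is an arithmetic progression.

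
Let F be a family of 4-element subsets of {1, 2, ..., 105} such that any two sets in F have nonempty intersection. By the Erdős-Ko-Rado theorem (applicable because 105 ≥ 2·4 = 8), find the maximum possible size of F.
max |F| = C(104, 3) = 182104

Erdős-Ko-Rado (1961): when n ≥ 2k, max |F| = C(n−1, k−1). The bound is attained by the star {A : i ∈ A} for any fixed i ∈ [n]. Here C(105−1, 4−1) = C(104, 3) = 182104.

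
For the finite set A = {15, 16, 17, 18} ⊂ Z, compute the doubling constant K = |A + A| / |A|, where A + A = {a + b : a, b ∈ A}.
K = |A + A| / |A| = 7/4

Enumerate A + A = {a + b : a, b ∈ A}. With |A| = 4, there are |A|^2 = 16 ordered sum pairs; collecting distinct values, A + A = {30, 31, 32, 33, 34, 35, 36}, so |A + A| = 7. Thus K = 7/4. Here |A + A| = 2|A| − 1 = 7, the minimum possible — so K = 7/4 is minimal, which holds iff A is an arithmetic progression.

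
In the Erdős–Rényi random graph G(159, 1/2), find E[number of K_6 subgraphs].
E[# K_6] = C(159, 6) · (1/2)^C(6, 2) = 20398507129 / 2^15 ≈ 622513.034943

For each 6-subset S of vertices (there are C(159, 6) = 20398507129 such S), let X_S = 1 if S induces a K_6 (all C(6, 2) = 15 edges present). Then P(X_S = 1) = (1/2)^15 = 1/32768. By linearity of expectation, E[# K_6] = C(159, 6) · (1/2)^15 = 20398507129 / 32768 ≈ 622513.034943.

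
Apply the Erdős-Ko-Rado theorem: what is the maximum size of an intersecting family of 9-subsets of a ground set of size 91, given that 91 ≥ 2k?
max |F| = C(90, 8) = 77515521435

Erdős-Ko-Rado (1961): when n ≥ 2k, max |F| = C(n−1, k−1). The bound is attained by the star {A : i ∈ A} for any fixed i ∈ [n]. Here C(91−1, 9−1) = C(90, 8) = 77515521435.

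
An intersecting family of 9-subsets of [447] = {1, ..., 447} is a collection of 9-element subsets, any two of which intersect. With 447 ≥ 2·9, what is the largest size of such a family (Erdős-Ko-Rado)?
max |F| = C(446, 8) = 36453488725919265

Erdős-Ko-Rado (1961): when n ≥ 2k, max |F| = C(n−1, k−1). The bound is attained by the star {A : i ∈ A} for any fixed i ∈ [n]. Here C(447−1, 9−1) = C(446, 8) = 36453488725919265.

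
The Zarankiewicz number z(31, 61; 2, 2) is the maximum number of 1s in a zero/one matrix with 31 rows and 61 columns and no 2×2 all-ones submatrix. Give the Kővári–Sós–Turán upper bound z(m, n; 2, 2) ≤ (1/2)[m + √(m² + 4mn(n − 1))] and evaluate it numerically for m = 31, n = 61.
z(31, 61; 2, 2) ≤ (1/2)[31 + √(31² + 4·31·61·60)] = (1/2)[31 + √454801] = 352.6947

Kővári–Sós–Turán: let r_1, ..., r_31 be the row sums and z = Σ r_i the total number of 1s. Each pair of columns can share at most one row with both entries 1 (else a 2×2 all-ones block appears), so Σ_i C(r_i, 2) ≤ C(61, 2) = 1830. By convexity Σ_i C(r_i, 2) ≥ 31·C(z/31, 2) = z(z − 31)/(2·31), giving z² − 31z − 31·61·60 ≤ 0 and hence z ≤ (1/2)[31 + √(961 + 4·113460)] = (1/2)[31 + √454801] ≈ (1/2)(31 + 674.3894) = 352.6947.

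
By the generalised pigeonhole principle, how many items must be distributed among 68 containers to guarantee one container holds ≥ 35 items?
n = (35 − 1)·68 + 1 = 2313

By the generalised pigeonhole principle, to guarantee some box contains ≥ r objects we need more than (r − 1) · k objects total. Threshold: n = (r − 1) · k + 1. With r = 35 and k = 68: n = 34 · 68 + 1 = 2312 + 1 = 2313. For n = 2312 = 34 · 68, we can put exactly 34 objects in every box, avoiding 35 in any single one — so 2313 is tight.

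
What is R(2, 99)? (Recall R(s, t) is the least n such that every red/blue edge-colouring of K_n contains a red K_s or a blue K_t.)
R(2, 99) = 99

R(2, k) = k for all k ≥ 2: in a 2-colouring of K_k, either some edge is red (a red K_2) or all edges are blue (a blue K_k). And K_{98} coloured all-blue has no blue K_99, so R(2, 99) > 98. Hence R(2, 99) = 99.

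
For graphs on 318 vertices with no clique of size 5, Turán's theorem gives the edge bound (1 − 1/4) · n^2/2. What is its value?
Turán density bound = (3/4) · 318^2/2 = 75843/2 ≈ 37921.5

Turán's theorem: ex(n, K_{r+1}) is achieved by the complete r-partite Turán graph T(n, r) with parts as balanced as possible, and is at most (1 − 1/r) · n^2/2. For r = 4, n = 318: the density bound is (3/4) · 101124/2 = 75843/2 ≈ 37921.5. The integer-valued extremum is e(T(318, 4)) = 37921, which is strictly less than the density bound 75843/2 since 4 ∤ 318 (the parts of T(318, 4) cannot all be equal).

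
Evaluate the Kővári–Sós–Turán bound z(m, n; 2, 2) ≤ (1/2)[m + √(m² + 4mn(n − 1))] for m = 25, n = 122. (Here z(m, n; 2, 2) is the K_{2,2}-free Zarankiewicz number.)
z(25, 122; 2, 2) ≤ (1/2)[25 + √(25² + 4·25·122·121)] = (1/2)[25 + √1476825] = 620.1234

Kővári–Sós–Turán: let r_1, ..., r_25 be the row sums and z = Σ r_i the total number of 1s. Each pair of columns can share at most one row with both entries 1 (else a 2×2 all-ones block appears), so Σ_i C(r_i, 2) ≤ C(122, 2) = 7381. By convexity Σ_i C(r_i, 2) ≥ 25·C(z/25, 2) = z(z − 25)/(2·25), giving z² − 25z − 25·122·121 ≤ 0 and hence z ≤ (1/2)[25 + √(625 + 4·369050)] = (1/2)[25 + √1476825] ≈ (1/2)(25 + 1215.2469) = 620.1234.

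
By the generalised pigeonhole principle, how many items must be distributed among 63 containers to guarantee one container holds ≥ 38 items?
n = (38 − 1)·63 + 1 = 2332

By the generalised pigeonhole principle, to guarantee some box contains ≥ r objects we need more than (r − 1) · k objects total. Threshold: n = (r − 1) · k + 1. With r = 38 and k = 63: n = 37 · 63 + 1 = 2331 + 1 = 2332. For n = 2331 = 37 · 63, we can put exactly 37 objects in every box, avoiding 38 in any single one — so 2332 is tight.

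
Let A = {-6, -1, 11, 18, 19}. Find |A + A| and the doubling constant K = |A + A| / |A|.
K = |A + A| / |A| = 15/5 = 3

Enumerate A + A = {a + b : a, b ∈ A}. With |A| = 5, there are |A|^2 = 25 ordered sum pairs; collecting distinct values, A + A = {-12, -7, -2, 5, 10, 12, 13, 17, 18, 22, 29, 30, 36, 37, 38}, so |A + A| = 15. Thus K = 15/5 = 3. For comparison, the minimum possible |A + A| over all 5-element sets is 2·5 − 1 = 9 (so min K = 9/5), attained only by arithmetic progressions.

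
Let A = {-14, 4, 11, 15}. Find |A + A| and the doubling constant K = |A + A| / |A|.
K = |A + A| / |A| = 10/4 = 5/2

Enumerate A + A = {a + b : a, b ∈ A}. With |A| = 4, there are |A|^2 = 16 ordered sum pairs; collecting distinct values, A + A = {-28, -10, -3, 1, 8, 15, 19, 22, 26, 30}, so |A + A| = 10. Thus K = 10/4 = 5/2. For comparison, the minimum possible |A + A| over all 4-element sets is 2·4 − 1 = 7 (so min K = 7/4), attained only by arithmetic progressions.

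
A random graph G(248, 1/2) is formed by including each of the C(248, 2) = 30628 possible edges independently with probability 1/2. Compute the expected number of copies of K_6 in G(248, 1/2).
E[# K_6] = C(248, 6) · (1/2)^C(6, 2) = 304027892532 / 2^15 = 76006973133/8192 ≈ 9278194.962524

For each 6-subset S of vertices (there are C(248, 6) = 304027892532 such S), let X_S = 1 if S induces a K_6 (all C(6, 2) = 15 edges present). Then P(X_S = 1) = (1/2)^15 = 1/32768. By linearity of expectation, E[# K_6] = C(248, 6) · (1/2)^15 = 304027892532 / 32768 = 76006973133/8192 ≈ 9278194.962524.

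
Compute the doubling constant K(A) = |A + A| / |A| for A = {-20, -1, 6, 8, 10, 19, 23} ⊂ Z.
K = |A + A| / |A| = 25/7

Enumerate A + A = {a + b : a, b ∈ A}. With |A| = 7, there are |A|^2 = 49 ordered sum pairs; collecting distinct values, A + A = {-40, -21, -14, -12, -10, -2, -1, 3, 5, 7, 9, 12, 14, 16, 18, 20, 22, 25, 27, 29, 31, 33, 38, 42, 46}, so |A + A| = 25. Thus K = 25/7. For comparison, the minimum possible |A + A| over all 7-element sets is 2·7 − 1 = 13 (so min K = 13/7), attained only by arithmetic progressions.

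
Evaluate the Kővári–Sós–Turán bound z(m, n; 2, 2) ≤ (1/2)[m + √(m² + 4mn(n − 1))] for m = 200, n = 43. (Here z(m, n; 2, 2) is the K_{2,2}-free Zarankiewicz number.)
z(200, 43; 2, 2) ≤ (1/2)[200 + √(200² + 4·200·43·42)] = (1/2)[200 + √1484800] = 709.2618

Kővári–Sós–Turán: let r_1, ..., r_200 be the row sums and z = Σ r_i the total number of 1s. Each pair of columns can share at most one row with both entries 1 (else a 2×2 all-ones block appears), so Σ_i C(r_i, 2) ≤ C(43, 2) = 903. By convexity Σ_i C(r_i, 2) ≥ 200·C(z/200, 2) = z(z − 200)/(2·200), giving z² − 200z − 200·43·42 ≤ 0 and hence z ≤ (1/2)[200 + √(40000 + 4·361200)] = (1/2)[200 + √1484800] ≈ (1/2)(200 + 1218.5237) = 709.2618.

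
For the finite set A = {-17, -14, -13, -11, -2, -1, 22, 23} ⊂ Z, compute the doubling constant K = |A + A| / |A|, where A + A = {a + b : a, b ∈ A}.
K = |A + A| / |A| = 32/8 = 4

Enumerate A + A = {a + b : a, b ∈ A}. With |A| = 8, there are |A|^2 = 64 ordered sum pairs; collecting distinct values, A + A = {-34, -31, -30, -28, -27, -26, -25, -24, -22, -19, -18, -16, -15, -14, -13, -12, -4, -3, -2, 5, 6, 8, 9, 10, 11, 12, 20, 21, 22, 44, 45, 46}, so |A + A| = 32. Thus K = 32/8 = 4. For comparison, the minimum possible |A + A| over all 8-element sets is 2·8 − 1 = 15 (so min K = 15/8), attained only by arithmetic progressions.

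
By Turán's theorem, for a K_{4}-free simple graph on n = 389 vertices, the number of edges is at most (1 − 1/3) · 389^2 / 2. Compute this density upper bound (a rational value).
Turán density bound = (2/3) · 389^2/2 = 151321/3 ≈ 50440.3333

Turán's theorem: ex(n, K_{r+1}) is achieved by the complete r-partite Turán graph T(n, r) with parts as balanced as possible, and is at most (1 − 1/r) · n^2/2. For r = 3, n = 389: the density bound is (2/3) · 151321/2 = 151321/3 ≈ 50440.3333. The integer-valued extremum is e(T(389, 3)) = 50440, which is strictly less than the density bound 151321/3 since 3 ∤ 389 (the parts of T(389, 3) cannot all be equal).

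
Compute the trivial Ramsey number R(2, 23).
R(2, 23) = 23

R(2, k) = k for all k ≥ 2: in a 2-colouring of K_k, either some edge is red (a red K_2) or all edges are blue (a blue K_k). And K_{22} coloured all-blue has no blue K_23, so R(2, 23) > 22. Hence R(2, 23) = 23.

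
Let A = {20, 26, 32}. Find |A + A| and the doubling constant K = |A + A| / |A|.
K = |A + A| / |A| = 5/3

Enumerate A + A = {a + b : a, b ∈ A}. With |A| = 3, there are |A|^2 = 9 ordered sum pairs; collecting distinct values, A + A = {40, 46, 52, 58, 64}, so |A + A| = 5. Thus K = 5/3. Here |A + A| = 2|A| − 1 = 5, the minimum possible — so K = 5/3 is minimal, which holds iff A is an arithmetic progression.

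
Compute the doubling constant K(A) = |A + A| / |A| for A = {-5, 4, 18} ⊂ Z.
K = |A + A| / |A| = 6/3 = 2

Enumerate A + A = {a + b : a, b ∈ A}. With |A| = 3, there are |A|^2 = 9 ordered sum pairs; collecting distinct values, A + A = {-10, -1, 8, 13, 22, 36}, so |A + A| = 6. Thus K = 6/3 = 2. For comparison, the minimum possible |A + A| over all 3-element sets is 2·3 − 1 = 5 (so min K = 5/3), attained only by arithmetic progressions.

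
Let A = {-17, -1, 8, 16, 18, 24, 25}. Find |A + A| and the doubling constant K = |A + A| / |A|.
K = |A + A| / |A| = 25/7

Enumerate A + A = {a + b : a, b ∈ A}. With |A| = 7, there are |A|^2 = 49 ordered sum pairs; collecting distinct values, A + A = {-34, -18, -9, -2, -1, 1, 7, 8, 15, 16, 17, 23, 24, 26, 32, 33, 34, 36, 40, 41, 42, 43, 48, 49, 50}, so |A + A| = 25. Thus K = 25/7. For comparison, the minimum possible |A + A| over all 7-element sets is 2·7 − 1 = 13 (so min K = 13/7), attained only by arithmetic progressions.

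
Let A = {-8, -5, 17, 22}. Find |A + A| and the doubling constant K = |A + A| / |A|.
K = |A + A| / |A| = 10/4 = 5/2

Enumerate A + A = {a + b : a, b ∈ A}. With |A| = 4, there are |A|^2 = 16 ordered sum pairs; collecting distinct values, A + A = {-16, -13, -10, 9, 12, 14, 17, 34, 39, 44}, so |A + A| = 10. Thus K = 10/4 = 5/2. For comparison, the minimum possible |A + A| over all 4-element sets is 2·4 − 1 = 7 (so min K = 7/4), attained only by arithmetic progressions.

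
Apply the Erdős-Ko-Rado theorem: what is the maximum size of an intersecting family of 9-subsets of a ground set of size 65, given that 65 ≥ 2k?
max |F| = C(64, 8) = 4426165368

Erdős-Ko-Rado (1961): when n ≥ 2k, max |F| = C(n−1, k−1). The bound is attained by the star {A : i ∈ A} for any fixed i ∈ [n]. Here C(65−1, 9−1) = C(64, 8) = 4426165368.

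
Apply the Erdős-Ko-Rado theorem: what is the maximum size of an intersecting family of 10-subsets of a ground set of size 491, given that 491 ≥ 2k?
max |F| = C(490, 9) = 4167813029162990130

The Erdős-Ko-Rado theorem states: for n ≥ 2k, an intersecting family of k-subsets of an n-element set has size at most C(n − 1, k − 1), with equality for 'star' families {A ⊆ [n] : |A| = k, i ∈ A} (fix an element i). For n = 491, k = 10: C(490, 9) = 4167813029162990130.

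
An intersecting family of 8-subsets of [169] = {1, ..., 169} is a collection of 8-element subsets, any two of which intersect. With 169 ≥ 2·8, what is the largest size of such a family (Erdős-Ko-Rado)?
max |F| = C(168, 7) = 660288473064

Erdős-Ko-Rado (1961): when n ≥ 2k, max |F| = C(n−1, k−1). The bound is attained by the star {A : i ∈ A} for any fixed i ∈ [n]. Here C(169−1, 8−1) = C(168, 7) = 660288473064.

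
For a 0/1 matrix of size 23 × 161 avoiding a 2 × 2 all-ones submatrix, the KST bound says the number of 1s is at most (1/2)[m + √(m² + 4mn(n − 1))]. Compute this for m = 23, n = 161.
z(23, 161; 2, 2) ≤ (1/2)[23 + √(23² + 4·23·161·160)] = (1/2)[23 + √2370449] = 781.3131

Kővári–Sós–Turán: let r_1, ..., r_23 be the row sums and z = Σ r_i the total number of 1s. Each pair of columns can share at most one row with both entries 1 (else a 2×2 all-ones block appears), so Σ_i C(r_i, 2) ≤ C(161, 2) = 12880. By convexity Σ_i C(r_i, 2) ≥ 23·C(z/23, 2) = z(z − 23)/(2·23), giving z² − 23z − 23·161·160 ≤ 0 and hence z ≤ (1/2)[23 + √(529 + 4·592480)] = (1/2)[23 + √2370449] ≈ (1/2)(23 + 1539.6263) = 781.3131.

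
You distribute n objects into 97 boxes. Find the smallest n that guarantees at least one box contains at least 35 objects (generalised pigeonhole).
n = (35 − 1)·97 + 1 = 3299

By the generalised pigeonhole principle, to guarantee some box contains ≥ r objects we need more than (r − 1) · k objects total. Threshold: n = (r − 1) · k + 1. With r = 35 and k = 97: n = 34 · 97 + 1 = 3298 + 1 = 3299. For n = 3298 = 34 · 97, we can put exactly 34 objects in every box, avoiding 35 in any single one — so 3299 is tight.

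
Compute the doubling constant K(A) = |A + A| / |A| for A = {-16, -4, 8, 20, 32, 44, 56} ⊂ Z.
K = |A + A| / |A| = 13/7

Enumerate A + A = {a + b : a, b ∈ A}. With |A| = 7, there are |A|^2 = 49 ordered sum pairs; collecting distinct values, A + A = {-32, -20, -8, 4, 16, 28, 40, 52, 64, 76, 88, 100, 112}, so |A + A| = 13. Thus K = 13/7. Here |A + A| = 2|A| − 1 = 13, the minimum possible — so K = 13/7 is minimal, which holds iff A is an arithmetic progression.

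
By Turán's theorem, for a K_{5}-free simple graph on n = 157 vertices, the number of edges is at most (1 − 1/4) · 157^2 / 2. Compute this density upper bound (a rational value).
Turán density bound = (3/4) · 157^2/2 = 73947/8 ≈ 9243.375

Turán's theorem: ex(n, K_{r+1}) is achieved by the complete r-partite Turán graph T(n, r) with parts as balanced as possible, and is at most (1 − 1/r) · n^2/2. For r = 4, n = 157: the density bound is (3/4) · 24649/2 = 73947/8 ≈ 9243.375. The integer-valued extremum is e(T(157, 4)) = 9243, which is strictly less than the density bound 73947/8 since 4 ∤ 157 (the parts of T(157, 4) cannot all be equal).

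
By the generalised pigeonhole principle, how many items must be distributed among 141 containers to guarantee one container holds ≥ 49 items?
n = (49 − 1)·141 + 1 = 6769

By the generalised pigeonhole principle, to guarantee some box contains ≥ r objects we need more than (r − 1) · k objects total. Threshold: n = (r − 1) · k + 1. With r = 49 and k = 141: n = 48 · 141 + 1 = 6768 + 1 = 6769. For n = 6768 = 48 · 141, we can put exactly 48 objects in every box, avoiding 49 in any single one — so 6769 is tight.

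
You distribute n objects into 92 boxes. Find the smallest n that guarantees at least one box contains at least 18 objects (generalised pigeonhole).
n = (18 − 1)·92 + 1 = 1565

By the generalised pigeonhole principle, to guarantee some box contains ≥ r objects we need more than (r − 1) · k objects total. Threshold: n = (r − 1) · k + 1. With r = 18 and k = 92: n = 17 · 92 + 1 = 1564 + 1 = 1565. For n = 1564 = 17 · 92, we can put exactly 17 objects in every box, avoiding 18 in any single one — so 1565 is tight.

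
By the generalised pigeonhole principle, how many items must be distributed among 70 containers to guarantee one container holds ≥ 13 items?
n = (13 − 1)·70 + 1 = 841

By the generalised pigeonhole principle, to guarantee some box contains ≥ r objects we need more than (r − 1) · k objects total. Threshold: n = (r − 1) · k + 1. With r = 13 and k = 70: n = 12 · 70 + 1 = 840 + 1 = 841. For n = 840 = 12 · 70, we can put exactly 12 objects in every box, avoiding 13 in any single one — so 841 is tight.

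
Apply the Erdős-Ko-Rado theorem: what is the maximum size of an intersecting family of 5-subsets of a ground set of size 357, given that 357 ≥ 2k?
max |F| = C(356, 4) = 658029065

Erdős-Ko-Rado (1961): when n ≥ 2k, max |F| = C(n−1, k−1). The bound is attained by the star {A : i ∈ A} for any fixed i ∈ [n]. Here C(357−1, 5−1) = C(356, 4) = 658029065.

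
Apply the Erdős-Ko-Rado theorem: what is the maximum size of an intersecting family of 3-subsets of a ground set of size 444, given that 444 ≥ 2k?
max |F| = C(443, 2) = 97903

Erdős-Ko-Rado (1961): when n ≥ 2k, max |F| = C(n−1, k−1). The bound is attained by the star {A : i ∈ A} for any fixed i ∈ [n]. Here C(444−1, 3−1) = C(443, 2) = 97903.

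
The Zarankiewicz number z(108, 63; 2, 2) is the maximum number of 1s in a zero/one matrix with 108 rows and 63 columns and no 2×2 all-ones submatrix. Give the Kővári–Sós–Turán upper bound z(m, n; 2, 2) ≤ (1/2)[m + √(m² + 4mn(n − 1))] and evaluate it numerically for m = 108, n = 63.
z(108, 63; 2, 2) ≤ (1/2)[108 + √(108² + 4·108·63·62)] = (1/2)[108 + √1699056] = 705.7392

Kővári–Sós–Turán: let r_1, ..., r_108 be the row sums and z = Σ r_i the total number of 1s. Each pair of columns can share at most one row with both entries 1 (else a 2×2 all-ones block appears), so Σ_i C(r_i, 2) ≤ C(63, 2) = 1953. By convexity Σ_i C(r_i, 2) ≥ 108·C(z/108, 2) = z(z − 108)/(2·108), giving z² − 108z − 108·63·62 ≤ 0 and hence z ≤ (1/2)[108 + √(11664 + 4·421848)] = (1/2)[108 + √1699056] ≈ (1/2)(108 + 1303.4784) = 705.7392.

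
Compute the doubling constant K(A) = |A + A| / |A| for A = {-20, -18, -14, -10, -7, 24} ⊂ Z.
K = |A + A| / |A| = 20/6 = 10/3

Enumerate A + A = {a + b : a, b ∈ A}. With |A| = 6, there are |A|^2 = 36 ordered sum pairs; collecting distinct values, A + A = {-40, -38, -36, -34, -32, -30, -28, -27, -25, -24, -21, -20, -17, -14, 4, 6, 10, 14, 17, 48}, so |A + A| = 20. Thus K = 20/6 = 10/3. For comparison, the minimum possible |A + A| over all 6-element sets is 2·6 − 1 = 11 (so min K = 11/6), attained only by arithmetic progressions.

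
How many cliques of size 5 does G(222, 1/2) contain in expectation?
E[# K_5] = C(222, 5) · (1/2)^C(5, 2) = 4294249674 / 2^10 = 2147124837/512 ≈ 4193603.197266

For each 5-subset S of vertices (there are C(222, 5) = 4294249674 such S), let X_S = 1 if S induces a K_5 (all C(5, 2) = 10 edges present). Then P(X_S = 1) = (1/2)^10 = 1/1024. By linearity of expectation, E[# K_5] = C(222, 5) · (1/2)^10 = 4294249674 / 1024 = 2147124837/512 ≈ 4193603.197266.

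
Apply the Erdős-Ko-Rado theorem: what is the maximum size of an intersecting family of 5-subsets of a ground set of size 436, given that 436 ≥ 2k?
max |F| = C(435, 4) = 1471429260

Erdős-Ko-Rado (1961): when n ≥ 2k, max |F| = C(n−1, k−1). The bound is attained by the star {A : i ∈ A} for any fixed i ∈ [n]. Here C(436−1, 5−1) = C(435, 4) = 1471429260.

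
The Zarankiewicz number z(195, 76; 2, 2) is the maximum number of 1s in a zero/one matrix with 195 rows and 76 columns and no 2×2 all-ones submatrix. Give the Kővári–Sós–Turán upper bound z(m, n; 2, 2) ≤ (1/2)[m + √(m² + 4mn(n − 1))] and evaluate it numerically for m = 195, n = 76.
z(195, 76; 2, 2) ≤ (1/2)[195 + √(195² + 4·195·76·75)] = (1/2)[195 + √4484025] = 1156.2758

Kővári–Sós–Turán: let r_1, ..., r_195 be the row sums and z = Σ r_i the total number of 1s. Each pair of columns can share at most one row with both entries 1 (else a 2×2 all-ones block appears), so Σ_i C(r_i, 2) ≤ C(76, 2) = 2850. By convexity Σ_i C(r_i, 2) ≥ 195·C(z/195, 2) = z(z − 195)/(2·195), giving z² − 195z − 195·76·75 ≤ 0 and hence z ≤ (1/2)[195 + √(38025 + 4·1111500)] = (1/2)[195 + √4484025] ≈ (1/2)(195 + 2117.5517) = 1156.2758.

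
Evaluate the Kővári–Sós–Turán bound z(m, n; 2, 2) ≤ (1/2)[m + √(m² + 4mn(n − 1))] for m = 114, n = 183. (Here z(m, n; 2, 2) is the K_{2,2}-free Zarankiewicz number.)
z(114, 183; 2, 2) ≤ (1/2)[114 + √(114² + 4·114·183·182)] = (1/2)[114 + √15200532] = 2006.393

Kővári–Sós–Turán: let r_1, ..., r_114 be the row sums and z = Σ r_i the total number of 1s. Each pair of columns can share at most one row with both entries 1 (else a 2×2 all-ones block appears), so Σ_i C(r_i, 2) ≤ C(183, 2) = 16653. By convexity Σ_i C(r_i, 2) ≥ 114·C(z/114, 2) = z(z − 114)/(2·114), giving z² − 114z − 114·183·182 ≤ 0 and hence z ≤ (1/2)[114 + √(12996 + 4·3796884)] = (1/2)[114 + √15200532] ≈ (1/2)(114 + 3898.786) = 2006.393.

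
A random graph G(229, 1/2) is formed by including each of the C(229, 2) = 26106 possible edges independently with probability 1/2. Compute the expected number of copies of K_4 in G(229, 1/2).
E[# K_4] = C(229, 4) · (1/2)^C(4, 2) = 111607501 / 2^6 = 1743867.203125

For each 4-subset S of vertices (there are C(229, 4) = 111607501 such S), let X_S = 1 if S induces a K_4 (all C(4, 2) = 6 edges present). Then P(X_S = 1) = (1/2)^6 = 1/64. By linearity of expectation, E[# K_4] = C(229, 4) · (1/2)^6 = 111607501 / 64 = 1743867.203125.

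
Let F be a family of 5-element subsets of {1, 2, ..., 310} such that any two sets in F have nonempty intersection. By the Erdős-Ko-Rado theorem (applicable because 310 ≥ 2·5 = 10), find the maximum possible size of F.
max |F| = C(309, 4) = 372527001

Erdős-Ko-Rado (1961): when n ≥ 2k, max |F| = C(n−1, k−1). The bound is attained by the star {A : i ∈ A} for any fixed i ∈ [n]. Here C(310−1, 5−1) = C(309, 4) = 372527001.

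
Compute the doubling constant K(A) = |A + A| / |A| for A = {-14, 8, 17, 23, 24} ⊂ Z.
K = |A + A| / |A| = 15/5 = 3

Enumerate A + A = {a + b : a, b ∈ A}. With |A| = 5, there are |A|^2 = 25 ordered sum pairs; collecting distinct values, A + A = {-28, -6, 3, 9, 10, 16, 25, 31, 32, 34, 40, 41, 46, 47, 48}, so |A + A| = 15. Thus K = 15/5 = 3. For comparison, the minimum possible |A + A| over all 5-element sets is 2·5 − 1 = 9 (so min K = 9/5), attained only by arithmetic progressions.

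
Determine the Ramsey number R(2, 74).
R(2, 74) = 74

R(2, k) = k for all k ≥ 2: in a 2-colouring of K_k, either some edge is red (a red K_2) or all edges are blue (a blue K_k). And K_{73} coloured all-blue has no blue K_74, so R(2, 74) > 73. Hence R(2, 74) = 74.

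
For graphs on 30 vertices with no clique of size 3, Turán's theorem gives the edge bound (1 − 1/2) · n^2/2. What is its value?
Turán density bound = (1/2) · 30^2/2 = 225

Turán's theorem: ex(n, K_{r+1}) is achieved by the complete r-partite Turán graph T(n, r) with parts as balanced as possible, and is at most (1 − 1/r) · n^2/2. For r = 2, n = 30: the density bound is (1/2) · 900/2 = 225. Since 2 ∣ 30, the Turán graph T(30, 2) has parts of equal size 15, and its edge count e(T(30, 2)) = 225 attains the density bound exactly.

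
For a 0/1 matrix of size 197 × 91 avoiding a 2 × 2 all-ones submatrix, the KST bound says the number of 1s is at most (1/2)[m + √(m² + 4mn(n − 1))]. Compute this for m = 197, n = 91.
z(197, 91; 2, 2) ≤ (1/2)[197 + √(197² + 4·197·91·90)] = (1/2)[197 + √6492529] = 1372.5221

Kővári–Sós–Turán: let r_1, ..., r_197 be the row sums and z = Σ r_i the total number of 1s. Each pair of columns can share at most one row with both entries 1 (else a 2×2 all-ones block appears), so Σ_i C(r_i, 2) ≤ C(91, 2) = 4095. By convexity Σ_i C(r_i, 2) ≥ 197·C(z/197, 2) = z(z − 197)/(2·197), giving z² − 197z − 197·91·90 ≤ 0 and hence z ≤ (1/2)[197 + √(38809 + 4·1613430)] = (1/2)[197 + √6492529] ≈ (1/2)(197 + 2548.0442) = 1372.5221.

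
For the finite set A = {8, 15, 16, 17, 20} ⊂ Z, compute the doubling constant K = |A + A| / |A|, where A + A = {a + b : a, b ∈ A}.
K = |A + A| / |A| = 14/5

Enumerate A + A = {a + b : a, b ∈ A}. With |A| = 5, there are |A|^2 = 25 ordered sum pairs; collecting distinct values, A + A = {16, 23, 24, 25, 28, 30, 31, 32, 33, 34, 35, 36, 37, 40}, so |A + A| = 14. Thus K = 14/5. For comparison, the minimum possible |A + A| over all 5-element sets is 2·5 − 1 = 9 (so min K = 9/5), attained only by arithmetic progressions.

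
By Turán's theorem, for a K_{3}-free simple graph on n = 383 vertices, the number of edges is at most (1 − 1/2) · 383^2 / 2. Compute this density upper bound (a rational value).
Turán density bound = (1/2) · 383^2/2 = 146689/4 ≈ 36672.25

Turán's theorem: ex(n, K_{r+1}) is achieved by the complete r-partite Turán graph T(n, r) with parts as balanced as possible, and is at most (1 − 1/r) · n^2/2. For r = 2, n = 383: the density bound is (1/2) · 146689/2 = 146689/4 ≈ 36672.25. The integer-valued extremum is e(T(383, 2)) = 36672, which is strictly less than the density bound 146689/4 since 2 ∤ 383 (the parts of T(383, 2) cannot all be equal).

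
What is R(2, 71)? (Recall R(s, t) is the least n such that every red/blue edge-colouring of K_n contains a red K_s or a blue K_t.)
R(2, 71) = 71

R(2, k) = k for all k ≥ 2: in a 2-colouring of K_k, either some edge is red (a red K_2) or all edges are blue (a blue K_k). And K_{70} coloured all-blue has no blue K_71, so R(2, 71) > 70. Hence R(2, 71) = 71.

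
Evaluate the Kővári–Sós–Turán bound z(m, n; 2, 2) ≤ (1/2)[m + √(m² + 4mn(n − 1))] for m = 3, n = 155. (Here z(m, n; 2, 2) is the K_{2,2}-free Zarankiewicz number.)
z(3, 155; 2, 2) ≤ (1/2)[3 + √(3² + 4·3·155·154)] = (1/2)[3 + √286449] = 269.1047

Kővári–Sós–Turán: let r_1, ..., r_3 be the row sums and z = Σ r_i the total number of 1s. Each pair of columns can share at most one row with both entries 1 (else a 2×2 all-ones block appears), so Σ_i C(r_i, 2) ≤ C(155, 2) = 11935. By convexity Σ_i C(r_i, 2) ≥ 3·C(z/3, 2) = z(z − 3)/(2·3), giving z² − 3z − 3·155·154 ≤ 0 and hence z ≤ (1/2)[3 + √(9 + 4·71610)] = (1/2)[3 + √286449] ≈ (1/2)(3 + 535.2093) = 269.1047.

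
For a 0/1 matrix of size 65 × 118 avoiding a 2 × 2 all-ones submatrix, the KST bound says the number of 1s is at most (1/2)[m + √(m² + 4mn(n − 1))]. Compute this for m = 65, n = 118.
z(65, 118; 2, 2) ≤ (1/2)[65 + √(65² + 4·65·118·117)] = (1/2)[65 + √3593785] = 980.364

Kővári–Sós–Turán: let r_1, ..., r_65 be the row sums and z = Σ r_i the total number of 1s. Each pair of columns can share at most one row with both entries 1 (else a 2×2 all-ones block appears), so Σ_i C(r_i, 2) ≤ C(118, 2) = 6903. By convexity Σ_i C(r_i, 2) ≥ 65·C(z/65, 2) = z(z − 65)/(2·65), giving z² − 65z − 65·118·117 ≤ 0 and hence z ≤ (1/2)[65 + √(4225 + 4·897390)] = (1/2)[65 + √3593785] ≈ (1/2)(65 + 1895.7281) = 980.364.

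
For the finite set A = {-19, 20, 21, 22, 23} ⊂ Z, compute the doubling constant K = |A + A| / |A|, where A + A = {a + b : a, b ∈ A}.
K = |A + A| / |A| = 12/5

Enumerate A + A = {a + b : a, b ∈ A}. With |A| = 5, there are |A|^2 = 25 ordered sum pairs; collecting distinct values, A + A = {-38, 1, 2, 3, 4, 40, 41, 42, 43, 44, 45, 46}, so |A + A| = 12. Thus K = 12/5. For comparison, the minimum possible |A + A| over all 5-element sets is 2·5 − 1 = 9 (so min K = 9/5), attained only by arithmetic progressions.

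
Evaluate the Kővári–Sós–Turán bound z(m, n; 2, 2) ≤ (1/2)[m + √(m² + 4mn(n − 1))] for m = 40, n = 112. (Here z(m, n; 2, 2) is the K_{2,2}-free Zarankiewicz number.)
z(40, 112; 2, 2) ≤ (1/2)[40 + √(40² + 4·40·112·111)] = (1/2)[40 + √1990720] = 725.4644

Kővári–Sós–Turán: let r_1, ..., r_40 be the row sums and z = Σ r_i the total number of 1s. Each pair of columns can share at most one row with both entries 1 (else a 2×2 all-ones block appears), so Σ_i C(r_i, 2) ≤ C(112, 2) = 6216. By convexity Σ_i C(r_i, 2) ≥ 40·C(z/40, 2) = z(z − 40)/(2·40), giving z² − 40z − 40·112·111 ≤ 0 and hence z ≤ (1/2)[40 + √(1600 + 4·497280)] = (1/2)[40 + √1990720] ≈ (1/2)(40 + 1410.9288) = 725.4644.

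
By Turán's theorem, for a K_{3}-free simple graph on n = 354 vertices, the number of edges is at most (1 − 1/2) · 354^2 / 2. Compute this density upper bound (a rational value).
Turán density bound = (1/2) · 354^2/2 = 31329

Turán's theorem: ex(n, K_{r+1}) is achieved by the complete r-partite Turán graph T(n, r) with parts as balanced as possible, and is at most (1 − 1/r) · n^2/2. For r = 2, n = 354: the density bound is (1/2) · 125316/2 = 31329. Since 2 ∣ 354, the Turán graph T(354, 2) has parts of equal size 177, and its edge count e(T(354, 2)) = 31329 attains the density bound exactly.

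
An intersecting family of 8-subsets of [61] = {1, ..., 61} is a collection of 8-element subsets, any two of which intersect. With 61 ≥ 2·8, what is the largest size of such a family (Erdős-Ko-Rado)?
max |F| = C(60, 7) = 386206920

Erdős-Ko-Rado (1961): when n ≥ 2k, max |F| = C(n−1, k−1). The bound is attained by the star {A : i ∈ A} for any fixed i ∈ [n]. Here C(61−1, 8−1) = C(60, 7) = 386206920.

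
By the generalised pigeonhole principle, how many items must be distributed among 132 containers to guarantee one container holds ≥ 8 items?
n = (8 − 1)·132 + 1 = 925

By the generalised pigeonhole principle, to guarantee some box contains ≥ r objects we need more than (r − 1) · k objects total. Threshold: n = (r − 1) · k + 1. With r = 8 and k = 132: n = 7 · 132 + 1 = 924 + 1 = 925. For n = 924 = 7 · 132, we can put exactly 7 objects in every box, avoiding 8 in any single one — so 925 is tight.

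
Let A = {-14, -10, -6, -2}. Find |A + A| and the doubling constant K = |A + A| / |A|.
K = |A + A| / |A| = 7/4

Enumerate A + A = {a + b : a, b ∈ A}. With |A| = 4, there are |A|^2 = 16 ordered sum pairs; collecting distinct values, A + A = {-28, -24, -20, -16, -12, -8, -4}, so |A + A| = 7. Thus K = 7/4. Here |A + A| = 2|A| − 1 = 7, the minimum possible — so K = 7/4 is minimal, which holds iff A is an arithmetic progression.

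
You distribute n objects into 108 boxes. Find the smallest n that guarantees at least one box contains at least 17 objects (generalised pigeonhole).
n = (17 − 1)·108 + 1 = 1729

By the generalised pigeonhole principle, to guarantee some box contains ≥ r objects we need more than (r − 1) · k objects total. Threshold: n = (r − 1) · k + 1. With r = 17 and k = 108: n = 16 · 108 + 1 = 1728 + 1 = 1729. For n = 1728 = 16 · 108, we can put exactly 16 objects in every box, avoiding 17 in any single one — so 1729 is tight.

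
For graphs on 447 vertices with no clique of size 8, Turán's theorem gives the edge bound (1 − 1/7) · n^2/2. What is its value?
Turán density bound = (6/7) · 447^2/2 = 599427/7 ≈ 85632.4286

Turán's theorem: ex(n, K_{r+1}) is achieved by the complete r-partite Turán graph T(n, r) with parts as balanced as possible, and is at most (1 − 1/r) · n^2/2. For r = 7, n = 447: the density bound is (6/7) · 199809/2 = 599427/7 ≈ 85632.4286. The integer-valued extremum is e(T(447, 7)) = 85632, which is strictly less than the density bound 599427/7 since 7 ∤ 447 (the parts of T(447, 7) cannot all be equal).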